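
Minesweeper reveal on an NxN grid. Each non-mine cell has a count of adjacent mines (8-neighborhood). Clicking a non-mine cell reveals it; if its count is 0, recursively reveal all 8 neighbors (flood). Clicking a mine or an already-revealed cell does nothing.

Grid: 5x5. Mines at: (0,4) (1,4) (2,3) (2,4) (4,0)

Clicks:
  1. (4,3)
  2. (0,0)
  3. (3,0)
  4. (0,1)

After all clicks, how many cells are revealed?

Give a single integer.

Answer: 20

Derivation:
Click 1 (4,3) count=0: revealed 8 new [(3,1) (3,2) (3,3) (3,4) (4,1) (4,2) (4,3) (4,4)] -> total=8
Click 2 (0,0) count=0: revealed 12 new [(0,0) (0,1) (0,2) (0,3) (1,0) (1,1) (1,2) (1,3) (2,0) (2,1) (2,2) (3,0)] -> total=20
Click 3 (3,0) count=1: revealed 0 new [(none)] -> total=20
Click 4 (0,1) count=0: revealed 0 new [(none)] -> total=20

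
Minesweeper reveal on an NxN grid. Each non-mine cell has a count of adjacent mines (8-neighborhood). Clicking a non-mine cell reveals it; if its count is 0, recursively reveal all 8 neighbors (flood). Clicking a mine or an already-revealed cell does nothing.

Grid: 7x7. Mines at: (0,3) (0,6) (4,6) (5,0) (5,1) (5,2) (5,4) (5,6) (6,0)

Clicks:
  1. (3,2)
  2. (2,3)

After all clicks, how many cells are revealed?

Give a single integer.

Answer: 30

Derivation:
Click 1 (3,2) count=0: revealed 30 new [(0,0) (0,1) (0,2) (1,0) (1,1) (1,2) (1,3) (1,4) (1,5) (1,6) (2,0) (2,1) (2,2) (2,3) (2,4) (2,5) (2,6) (3,0) (3,1) (3,2) (3,3) (3,4) (3,5) (3,6) (4,0) (4,1) (4,2) (4,3) (4,4) (4,5)] -> total=30
Click 2 (2,3) count=0: revealed 0 new [(none)] -> total=30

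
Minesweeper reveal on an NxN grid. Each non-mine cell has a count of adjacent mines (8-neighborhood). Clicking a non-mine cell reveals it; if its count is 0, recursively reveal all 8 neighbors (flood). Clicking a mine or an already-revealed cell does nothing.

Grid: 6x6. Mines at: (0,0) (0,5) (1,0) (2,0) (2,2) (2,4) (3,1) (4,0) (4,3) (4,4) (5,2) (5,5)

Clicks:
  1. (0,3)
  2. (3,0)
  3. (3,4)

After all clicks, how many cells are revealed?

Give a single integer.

Answer: 10

Derivation:
Click 1 (0,3) count=0: revealed 8 new [(0,1) (0,2) (0,3) (0,4) (1,1) (1,2) (1,3) (1,4)] -> total=8
Click 2 (3,0) count=3: revealed 1 new [(3,0)] -> total=9
Click 3 (3,4) count=3: revealed 1 new [(3,4)] -> total=10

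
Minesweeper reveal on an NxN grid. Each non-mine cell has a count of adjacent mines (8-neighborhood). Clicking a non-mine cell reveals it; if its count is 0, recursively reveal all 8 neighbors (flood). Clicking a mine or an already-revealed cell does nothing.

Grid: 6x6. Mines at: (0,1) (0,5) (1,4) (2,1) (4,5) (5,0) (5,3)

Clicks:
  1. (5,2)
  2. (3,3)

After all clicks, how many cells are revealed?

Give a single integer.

Click 1 (5,2) count=1: revealed 1 new [(5,2)] -> total=1
Click 2 (3,3) count=0: revealed 9 new [(2,2) (2,3) (2,4) (3,2) (3,3) (3,4) (4,2) (4,3) (4,4)] -> total=10

Answer: 10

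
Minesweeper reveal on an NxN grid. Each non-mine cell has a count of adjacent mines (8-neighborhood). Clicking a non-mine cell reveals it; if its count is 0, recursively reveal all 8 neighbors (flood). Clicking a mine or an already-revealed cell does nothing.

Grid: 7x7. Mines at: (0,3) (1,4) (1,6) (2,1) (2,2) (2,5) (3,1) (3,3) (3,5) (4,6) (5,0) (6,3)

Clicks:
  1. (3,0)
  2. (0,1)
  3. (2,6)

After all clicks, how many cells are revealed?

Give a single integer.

Answer: 8

Derivation:
Click 1 (3,0) count=2: revealed 1 new [(3,0)] -> total=1
Click 2 (0,1) count=0: revealed 6 new [(0,0) (0,1) (0,2) (1,0) (1,1) (1,2)] -> total=7
Click 3 (2,6) count=3: revealed 1 new [(2,6)] -> total=8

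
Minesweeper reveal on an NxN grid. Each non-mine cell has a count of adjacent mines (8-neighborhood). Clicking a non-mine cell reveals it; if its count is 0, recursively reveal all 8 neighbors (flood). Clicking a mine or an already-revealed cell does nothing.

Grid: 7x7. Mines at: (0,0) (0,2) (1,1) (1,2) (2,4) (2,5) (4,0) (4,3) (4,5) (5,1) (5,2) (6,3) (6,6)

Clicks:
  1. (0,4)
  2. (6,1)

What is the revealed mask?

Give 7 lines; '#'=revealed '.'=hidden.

Answer: ...####
...####
.......
.......
.......
.......
.#.....

Derivation:
Click 1 (0,4) count=0: revealed 8 new [(0,3) (0,4) (0,5) (0,6) (1,3) (1,4) (1,5) (1,6)] -> total=8
Click 2 (6,1) count=2: revealed 1 new [(6,1)] -> total=9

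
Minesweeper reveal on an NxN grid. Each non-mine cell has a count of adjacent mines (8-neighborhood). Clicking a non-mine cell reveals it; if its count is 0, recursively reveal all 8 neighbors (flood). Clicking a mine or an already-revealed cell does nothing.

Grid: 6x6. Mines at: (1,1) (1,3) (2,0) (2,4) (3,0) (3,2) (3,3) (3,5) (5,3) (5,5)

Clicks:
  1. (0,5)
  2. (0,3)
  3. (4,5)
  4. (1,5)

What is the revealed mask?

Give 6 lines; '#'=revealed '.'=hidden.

Click 1 (0,5) count=0: revealed 4 new [(0,4) (0,5) (1,4) (1,5)] -> total=4
Click 2 (0,3) count=1: revealed 1 new [(0,3)] -> total=5
Click 3 (4,5) count=2: revealed 1 new [(4,5)] -> total=6
Click 4 (1,5) count=1: revealed 0 new [(none)] -> total=6

Answer: ...###
....##
......
......
.....#
......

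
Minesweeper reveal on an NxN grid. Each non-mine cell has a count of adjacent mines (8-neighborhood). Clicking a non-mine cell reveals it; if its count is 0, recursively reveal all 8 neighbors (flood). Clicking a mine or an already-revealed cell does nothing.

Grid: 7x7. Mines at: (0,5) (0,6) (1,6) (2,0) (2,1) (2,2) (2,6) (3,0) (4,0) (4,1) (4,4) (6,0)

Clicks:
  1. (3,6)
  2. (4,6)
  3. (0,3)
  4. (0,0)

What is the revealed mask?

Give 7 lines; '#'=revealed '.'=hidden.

Answer: #####..
#####..
.......
.....##
.....##
.######
.######

Derivation:
Click 1 (3,6) count=1: revealed 1 new [(3,6)] -> total=1
Click 2 (4,6) count=0: revealed 15 new [(3,5) (4,5) (4,6) (5,1) (5,2) (5,3) (5,4) (5,5) (5,6) (6,1) (6,2) (6,3) (6,4) (6,5) (6,6)] -> total=16
Click 3 (0,3) count=0: revealed 10 new [(0,0) (0,1) (0,2) (0,3) (0,4) (1,0) (1,1) (1,2) (1,3) (1,4)] -> total=26
Click 4 (0,0) count=0: revealed 0 new [(none)] -> total=26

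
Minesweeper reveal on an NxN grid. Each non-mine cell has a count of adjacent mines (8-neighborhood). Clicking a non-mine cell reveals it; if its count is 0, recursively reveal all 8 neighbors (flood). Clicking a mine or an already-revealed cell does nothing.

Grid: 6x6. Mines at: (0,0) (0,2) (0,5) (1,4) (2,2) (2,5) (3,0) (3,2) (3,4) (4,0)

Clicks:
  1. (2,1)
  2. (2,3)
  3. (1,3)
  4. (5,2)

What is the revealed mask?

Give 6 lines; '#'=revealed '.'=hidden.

Answer: ......
...#..
.#.#..
......
.#####
.#####

Derivation:
Click 1 (2,1) count=3: revealed 1 new [(2,1)] -> total=1
Click 2 (2,3) count=4: revealed 1 new [(2,3)] -> total=2
Click 3 (1,3) count=3: revealed 1 new [(1,3)] -> total=3
Click 4 (5,2) count=0: revealed 10 new [(4,1) (4,2) (4,3) (4,4) (4,5) (5,1) (5,2) (5,3) (5,4) (5,5)] -> total=13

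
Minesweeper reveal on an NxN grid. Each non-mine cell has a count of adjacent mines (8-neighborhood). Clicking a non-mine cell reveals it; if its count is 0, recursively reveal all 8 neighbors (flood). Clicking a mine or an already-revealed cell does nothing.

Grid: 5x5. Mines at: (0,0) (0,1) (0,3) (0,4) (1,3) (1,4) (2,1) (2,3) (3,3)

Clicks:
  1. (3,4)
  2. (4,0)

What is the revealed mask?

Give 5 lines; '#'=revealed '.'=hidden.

Answer: .....
.....
.....
###.#
###..

Derivation:
Click 1 (3,4) count=2: revealed 1 new [(3,4)] -> total=1
Click 2 (4,0) count=0: revealed 6 new [(3,0) (3,1) (3,2) (4,0) (4,1) (4,2)] -> total=7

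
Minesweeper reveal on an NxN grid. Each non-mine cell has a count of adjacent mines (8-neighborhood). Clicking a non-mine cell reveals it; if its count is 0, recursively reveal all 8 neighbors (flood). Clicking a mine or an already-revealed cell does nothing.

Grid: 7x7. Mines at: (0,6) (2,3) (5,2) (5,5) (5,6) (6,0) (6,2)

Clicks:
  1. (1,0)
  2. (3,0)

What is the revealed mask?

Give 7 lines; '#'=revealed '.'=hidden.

Click 1 (1,0) count=0: revealed 23 new [(0,0) (0,1) (0,2) (0,3) (0,4) (0,5) (1,0) (1,1) (1,2) (1,3) (1,4) (1,5) (2,0) (2,1) (2,2) (3,0) (3,1) (3,2) (4,0) (4,1) (4,2) (5,0) (5,1)] -> total=23
Click 2 (3,0) count=0: revealed 0 new [(none)] -> total=23

Answer: ######.
######.
###....
###....
###....
##.....
.......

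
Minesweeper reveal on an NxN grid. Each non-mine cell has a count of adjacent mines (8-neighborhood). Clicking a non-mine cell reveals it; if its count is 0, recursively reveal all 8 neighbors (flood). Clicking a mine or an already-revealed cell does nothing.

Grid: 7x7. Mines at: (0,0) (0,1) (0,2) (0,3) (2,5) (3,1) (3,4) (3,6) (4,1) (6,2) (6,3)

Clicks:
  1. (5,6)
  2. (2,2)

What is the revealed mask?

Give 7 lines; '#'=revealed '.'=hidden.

Answer: .......
.......
..#....
.......
....###
....###
....###

Derivation:
Click 1 (5,6) count=0: revealed 9 new [(4,4) (4,5) (4,6) (5,4) (5,5) (5,6) (6,4) (6,5) (6,6)] -> total=9
Click 2 (2,2) count=1: revealed 1 new [(2,2)] -> total=10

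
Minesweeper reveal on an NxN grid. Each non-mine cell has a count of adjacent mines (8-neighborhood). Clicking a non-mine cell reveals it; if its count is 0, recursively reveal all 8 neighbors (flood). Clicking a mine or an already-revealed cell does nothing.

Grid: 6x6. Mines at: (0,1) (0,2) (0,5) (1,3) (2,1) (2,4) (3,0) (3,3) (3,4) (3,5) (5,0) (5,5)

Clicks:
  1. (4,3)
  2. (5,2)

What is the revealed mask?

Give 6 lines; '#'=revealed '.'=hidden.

Click 1 (4,3) count=2: revealed 1 new [(4,3)] -> total=1
Click 2 (5,2) count=0: revealed 7 new [(4,1) (4,2) (4,4) (5,1) (5,2) (5,3) (5,4)] -> total=8

Answer: ......
......
......
......
.####.
.####.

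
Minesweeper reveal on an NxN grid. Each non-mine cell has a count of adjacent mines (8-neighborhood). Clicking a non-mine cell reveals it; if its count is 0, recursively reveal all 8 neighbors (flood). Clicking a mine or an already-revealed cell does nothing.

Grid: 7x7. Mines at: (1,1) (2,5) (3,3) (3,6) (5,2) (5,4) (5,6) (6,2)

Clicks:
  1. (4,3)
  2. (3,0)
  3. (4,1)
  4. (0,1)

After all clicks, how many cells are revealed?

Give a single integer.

Answer: 15

Derivation:
Click 1 (4,3) count=3: revealed 1 new [(4,3)] -> total=1
Click 2 (3,0) count=0: revealed 13 new [(2,0) (2,1) (2,2) (3,0) (3,1) (3,2) (4,0) (4,1) (4,2) (5,0) (5,1) (6,0) (6,1)] -> total=14
Click 3 (4,1) count=1: revealed 0 new [(none)] -> total=14
Click 4 (0,1) count=1: revealed 1 new [(0,1)] -> total=15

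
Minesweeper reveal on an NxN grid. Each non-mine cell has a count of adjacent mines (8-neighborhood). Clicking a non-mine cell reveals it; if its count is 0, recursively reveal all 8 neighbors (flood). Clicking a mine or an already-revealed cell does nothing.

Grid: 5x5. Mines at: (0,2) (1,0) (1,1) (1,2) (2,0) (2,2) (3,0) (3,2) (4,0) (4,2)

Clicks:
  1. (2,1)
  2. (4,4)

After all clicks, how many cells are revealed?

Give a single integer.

Answer: 11

Derivation:
Click 1 (2,1) count=7: revealed 1 new [(2,1)] -> total=1
Click 2 (4,4) count=0: revealed 10 new [(0,3) (0,4) (1,3) (1,4) (2,3) (2,4) (3,3) (3,4) (4,3) (4,4)] -> total=11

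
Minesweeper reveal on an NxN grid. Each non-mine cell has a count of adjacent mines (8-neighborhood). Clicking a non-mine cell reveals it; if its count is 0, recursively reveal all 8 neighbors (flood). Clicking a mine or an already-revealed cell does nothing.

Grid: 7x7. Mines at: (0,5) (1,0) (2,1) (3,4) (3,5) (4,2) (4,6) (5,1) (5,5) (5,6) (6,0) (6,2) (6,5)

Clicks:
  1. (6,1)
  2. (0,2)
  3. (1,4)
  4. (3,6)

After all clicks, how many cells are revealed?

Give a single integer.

Answer: 13

Derivation:
Click 1 (6,1) count=3: revealed 1 new [(6,1)] -> total=1
Click 2 (0,2) count=0: revealed 11 new [(0,1) (0,2) (0,3) (0,4) (1,1) (1,2) (1,3) (1,4) (2,2) (2,3) (2,4)] -> total=12
Click 3 (1,4) count=1: revealed 0 new [(none)] -> total=12
Click 4 (3,6) count=2: revealed 1 new [(3,6)] -> total=13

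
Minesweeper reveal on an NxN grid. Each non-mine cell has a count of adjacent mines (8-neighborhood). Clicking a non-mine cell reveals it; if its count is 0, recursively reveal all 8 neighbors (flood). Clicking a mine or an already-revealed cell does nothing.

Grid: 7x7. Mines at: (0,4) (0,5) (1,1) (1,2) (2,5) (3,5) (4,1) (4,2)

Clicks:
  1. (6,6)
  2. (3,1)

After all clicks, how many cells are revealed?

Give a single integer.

Answer: 19

Derivation:
Click 1 (6,6) count=0: revealed 18 new [(4,3) (4,4) (4,5) (4,6) (5,0) (5,1) (5,2) (5,3) (5,4) (5,5) (5,6) (6,0) (6,1) (6,2) (6,3) (6,4) (6,5) (6,6)] -> total=18
Click 2 (3,1) count=2: revealed 1 new [(3,1)] -> total=19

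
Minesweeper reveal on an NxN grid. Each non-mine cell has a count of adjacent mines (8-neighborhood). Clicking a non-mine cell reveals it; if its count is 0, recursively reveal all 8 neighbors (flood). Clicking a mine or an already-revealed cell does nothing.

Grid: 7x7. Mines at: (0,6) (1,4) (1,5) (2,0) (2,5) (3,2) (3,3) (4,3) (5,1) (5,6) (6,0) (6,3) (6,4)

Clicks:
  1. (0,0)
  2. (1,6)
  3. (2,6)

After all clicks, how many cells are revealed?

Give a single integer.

Answer: 13

Derivation:
Click 1 (0,0) count=0: revealed 11 new [(0,0) (0,1) (0,2) (0,3) (1,0) (1,1) (1,2) (1,3) (2,1) (2,2) (2,3)] -> total=11
Click 2 (1,6) count=3: revealed 1 new [(1,6)] -> total=12
Click 3 (2,6) count=2: revealed 1 new [(2,6)] -> total=13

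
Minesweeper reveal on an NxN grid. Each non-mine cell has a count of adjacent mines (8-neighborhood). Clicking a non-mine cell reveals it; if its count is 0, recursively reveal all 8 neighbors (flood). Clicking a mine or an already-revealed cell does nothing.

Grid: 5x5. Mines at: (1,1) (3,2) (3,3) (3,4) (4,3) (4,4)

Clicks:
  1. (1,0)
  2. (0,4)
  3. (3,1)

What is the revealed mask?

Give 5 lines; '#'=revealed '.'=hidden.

Answer: ..###
#.###
..###
.#...
.....

Derivation:
Click 1 (1,0) count=1: revealed 1 new [(1,0)] -> total=1
Click 2 (0,4) count=0: revealed 9 new [(0,2) (0,3) (0,4) (1,2) (1,3) (1,4) (2,2) (2,3) (2,4)] -> total=10
Click 3 (3,1) count=1: revealed 1 new [(3,1)] -> total=11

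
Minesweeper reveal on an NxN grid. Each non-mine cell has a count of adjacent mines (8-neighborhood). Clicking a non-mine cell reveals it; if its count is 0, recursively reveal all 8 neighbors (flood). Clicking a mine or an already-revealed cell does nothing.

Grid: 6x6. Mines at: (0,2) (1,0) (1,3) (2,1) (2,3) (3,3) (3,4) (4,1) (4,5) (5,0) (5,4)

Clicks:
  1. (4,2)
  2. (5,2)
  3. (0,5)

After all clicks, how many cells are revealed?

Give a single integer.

Answer: 8

Derivation:
Click 1 (4,2) count=2: revealed 1 new [(4,2)] -> total=1
Click 2 (5,2) count=1: revealed 1 new [(5,2)] -> total=2
Click 3 (0,5) count=0: revealed 6 new [(0,4) (0,5) (1,4) (1,5) (2,4) (2,5)] -> total=8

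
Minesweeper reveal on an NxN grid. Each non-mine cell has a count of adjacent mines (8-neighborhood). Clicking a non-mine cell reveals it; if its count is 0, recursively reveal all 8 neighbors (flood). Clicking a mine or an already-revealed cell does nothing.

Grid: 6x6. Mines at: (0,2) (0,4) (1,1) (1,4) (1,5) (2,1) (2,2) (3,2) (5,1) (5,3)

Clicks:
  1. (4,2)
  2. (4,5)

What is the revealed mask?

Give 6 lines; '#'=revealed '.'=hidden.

Click 1 (4,2) count=3: revealed 1 new [(4,2)] -> total=1
Click 2 (4,5) count=0: revealed 11 new [(2,3) (2,4) (2,5) (3,3) (3,4) (3,5) (4,3) (4,4) (4,5) (5,4) (5,5)] -> total=12

Answer: ......
......
...###
...###
..####
....##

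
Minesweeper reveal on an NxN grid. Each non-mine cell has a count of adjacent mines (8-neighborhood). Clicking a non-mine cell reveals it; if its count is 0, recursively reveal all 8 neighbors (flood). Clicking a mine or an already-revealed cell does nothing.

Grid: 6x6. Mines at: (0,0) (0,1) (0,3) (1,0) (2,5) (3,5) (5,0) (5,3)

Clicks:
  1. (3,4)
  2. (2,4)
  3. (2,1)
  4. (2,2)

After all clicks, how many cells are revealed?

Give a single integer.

Click 1 (3,4) count=2: revealed 1 new [(3,4)] -> total=1
Click 2 (2,4) count=2: revealed 1 new [(2,4)] -> total=2
Click 3 (2,1) count=1: revealed 1 new [(2,1)] -> total=3
Click 4 (2,2) count=0: revealed 16 new [(1,1) (1,2) (1,3) (1,4) (2,0) (2,2) (2,3) (3,0) (3,1) (3,2) (3,3) (4,0) (4,1) (4,2) (4,3) (4,4)] -> total=19

Answer: 19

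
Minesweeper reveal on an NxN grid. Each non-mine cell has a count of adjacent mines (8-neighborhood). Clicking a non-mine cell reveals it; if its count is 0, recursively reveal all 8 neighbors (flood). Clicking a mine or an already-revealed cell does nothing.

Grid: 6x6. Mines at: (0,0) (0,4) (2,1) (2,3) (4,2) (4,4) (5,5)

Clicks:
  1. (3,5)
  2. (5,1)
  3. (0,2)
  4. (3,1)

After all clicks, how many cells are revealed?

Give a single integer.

Answer: 9

Derivation:
Click 1 (3,5) count=1: revealed 1 new [(3,5)] -> total=1
Click 2 (5,1) count=1: revealed 1 new [(5,1)] -> total=2
Click 3 (0,2) count=0: revealed 6 new [(0,1) (0,2) (0,3) (1,1) (1,2) (1,3)] -> total=8
Click 4 (3,1) count=2: revealed 1 new [(3,1)] -> total=9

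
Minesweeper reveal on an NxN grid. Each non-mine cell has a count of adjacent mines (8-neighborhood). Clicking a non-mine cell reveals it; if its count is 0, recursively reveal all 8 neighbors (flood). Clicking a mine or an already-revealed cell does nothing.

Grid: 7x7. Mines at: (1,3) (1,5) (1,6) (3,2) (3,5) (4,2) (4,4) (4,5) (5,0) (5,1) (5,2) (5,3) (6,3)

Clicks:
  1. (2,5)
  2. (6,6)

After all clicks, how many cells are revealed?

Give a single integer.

Click 1 (2,5) count=3: revealed 1 new [(2,5)] -> total=1
Click 2 (6,6) count=0: revealed 6 new [(5,4) (5,5) (5,6) (6,4) (6,5) (6,6)] -> total=7

Answer: 7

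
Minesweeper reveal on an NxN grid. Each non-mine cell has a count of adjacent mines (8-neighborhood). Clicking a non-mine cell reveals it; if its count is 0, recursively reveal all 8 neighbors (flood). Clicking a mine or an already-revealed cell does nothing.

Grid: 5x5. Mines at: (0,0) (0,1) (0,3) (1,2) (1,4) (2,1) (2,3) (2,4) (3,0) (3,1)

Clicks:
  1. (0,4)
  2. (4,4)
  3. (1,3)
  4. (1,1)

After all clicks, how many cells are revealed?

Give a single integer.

Answer: 9

Derivation:
Click 1 (0,4) count=2: revealed 1 new [(0,4)] -> total=1
Click 2 (4,4) count=0: revealed 6 new [(3,2) (3,3) (3,4) (4,2) (4,3) (4,4)] -> total=7
Click 3 (1,3) count=5: revealed 1 new [(1,3)] -> total=8
Click 4 (1,1) count=4: revealed 1 new [(1,1)] -> total=9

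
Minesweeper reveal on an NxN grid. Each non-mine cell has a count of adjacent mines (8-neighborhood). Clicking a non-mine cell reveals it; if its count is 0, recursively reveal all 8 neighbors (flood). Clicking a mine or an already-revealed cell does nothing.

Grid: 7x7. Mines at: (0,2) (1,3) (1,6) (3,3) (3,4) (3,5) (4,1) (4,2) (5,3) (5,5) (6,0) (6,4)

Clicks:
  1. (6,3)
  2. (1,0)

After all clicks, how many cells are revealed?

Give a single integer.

Answer: 12

Derivation:
Click 1 (6,3) count=2: revealed 1 new [(6,3)] -> total=1
Click 2 (1,0) count=0: revealed 11 new [(0,0) (0,1) (1,0) (1,1) (1,2) (2,0) (2,1) (2,2) (3,0) (3,1) (3,2)] -> total=12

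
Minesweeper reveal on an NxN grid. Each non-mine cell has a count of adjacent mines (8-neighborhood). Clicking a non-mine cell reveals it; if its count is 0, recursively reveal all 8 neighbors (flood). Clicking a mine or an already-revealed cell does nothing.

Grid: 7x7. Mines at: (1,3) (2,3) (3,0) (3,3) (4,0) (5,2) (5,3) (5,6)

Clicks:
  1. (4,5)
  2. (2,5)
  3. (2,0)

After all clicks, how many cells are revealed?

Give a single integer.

Answer: 16

Derivation:
Click 1 (4,5) count=1: revealed 1 new [(4,5)] -> total=1
Click 2 (2,5) count=0: revealed 14 new [(0,4) (0,5) (0,6) (1,4) (1,5) (1,6) (2,4) (2,5) (2,6) (3,4) (3,5) (3,6) (4,4) (4,6)] -> total=15
Click 3 (2,0) count=1: revealed 1 new [(2,0)] -> total=16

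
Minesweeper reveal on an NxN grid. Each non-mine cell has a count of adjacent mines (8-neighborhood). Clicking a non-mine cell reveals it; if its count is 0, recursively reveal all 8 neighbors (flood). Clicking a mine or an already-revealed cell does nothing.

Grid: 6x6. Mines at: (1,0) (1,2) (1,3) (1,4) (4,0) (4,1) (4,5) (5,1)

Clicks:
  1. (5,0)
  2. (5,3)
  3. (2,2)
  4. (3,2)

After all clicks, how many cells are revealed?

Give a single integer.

Click 1 (5,0) count=3: revealed 1 new [(5,0)] -> total=1
Click 2 (5,3) count=0: revealed 12 new [(2,2) (2,3) (2,4) (3,2) (3,3) (3,4) (4,2) (4,3) (4,4) (5,2) (5,3) (5,4)] -> total=13
Click 3 (2,2) count=2: revealed 0 new [(none)] -> total=13
Click 4 (3,2) count=1: revealed 0 new [(none)] -> total=13

Answer: 13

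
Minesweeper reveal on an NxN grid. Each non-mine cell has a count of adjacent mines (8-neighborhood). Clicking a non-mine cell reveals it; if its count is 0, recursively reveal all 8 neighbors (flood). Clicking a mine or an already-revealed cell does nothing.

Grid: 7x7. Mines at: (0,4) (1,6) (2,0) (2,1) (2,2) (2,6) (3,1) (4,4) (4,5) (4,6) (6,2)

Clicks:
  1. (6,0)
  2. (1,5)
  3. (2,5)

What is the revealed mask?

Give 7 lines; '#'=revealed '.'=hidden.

Click 1 (6,0) count=0: revealed 6 new [(4,0) (4,1) (5,0) (5,1) (6,0) (6,1)] -> total=6
Click 2 (1,5) count=3: revealed 1 new [(1,5)] -> total=7
Click 3 (2,5) count=2: revealed 1 new [(2,5)] -> total=8

Answer: .......
.....#.
.....#.
.......
##.....
##.....
##.....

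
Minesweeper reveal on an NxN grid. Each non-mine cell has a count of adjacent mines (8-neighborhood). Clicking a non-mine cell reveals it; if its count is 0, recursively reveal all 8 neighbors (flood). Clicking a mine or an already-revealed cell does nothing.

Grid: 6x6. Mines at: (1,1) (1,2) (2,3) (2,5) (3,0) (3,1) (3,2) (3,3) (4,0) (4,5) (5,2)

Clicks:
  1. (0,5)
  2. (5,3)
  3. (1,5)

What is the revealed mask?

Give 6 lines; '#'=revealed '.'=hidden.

Answer: ...###
...###
......
......
......
...#..

Derivation:
Click 1 (0,5) count=0: revealed 6 new [(0,3) (0,4) (0,5) (1,3) (1,4) (1,5)] -> total=6
Click 2 (5,3) count=1: revealed 1 new [(5,3)] -> total=7
Click 3 (1,5) count=1: revealed 0 new [(none)] -> total=7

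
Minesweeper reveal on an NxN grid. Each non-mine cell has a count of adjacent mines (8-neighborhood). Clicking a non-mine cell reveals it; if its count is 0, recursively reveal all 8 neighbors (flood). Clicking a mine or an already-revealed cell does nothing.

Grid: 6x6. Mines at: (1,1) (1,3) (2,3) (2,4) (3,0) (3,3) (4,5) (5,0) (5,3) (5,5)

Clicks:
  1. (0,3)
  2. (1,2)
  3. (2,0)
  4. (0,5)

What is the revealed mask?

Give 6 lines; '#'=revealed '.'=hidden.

Click 1 (0,3) count=1: revealed 1 new [(0,3)] -> total=1
Click 2 (1,2) count=3: revealed 1 new [(1,2)] -> total=2
Click 3 (2,0) count=2: revealed 1 new [(2,0)] -> total=3
Click 4 (0,5) count=0: revealed 4 new [(0,4) (0,5) (1,4) (1,5)] -> total=7

Answer: ...###
..#.##
#.....
......
......
......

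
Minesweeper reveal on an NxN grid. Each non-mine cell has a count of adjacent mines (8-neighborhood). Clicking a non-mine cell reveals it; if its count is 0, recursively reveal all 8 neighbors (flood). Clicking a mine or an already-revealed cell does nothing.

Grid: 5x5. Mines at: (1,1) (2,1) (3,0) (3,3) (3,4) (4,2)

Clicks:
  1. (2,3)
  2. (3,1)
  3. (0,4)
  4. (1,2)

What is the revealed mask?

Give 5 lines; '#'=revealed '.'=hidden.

Click 1 (2,3) count=2: revealed 1 new [(2,3)] -> total=1
Click 2 (3,1) count=3: revealed 1 new [(3,1)] -> total=2
Click 3 (0,4) count=0: revealed 8 new [(0,2) (0,3) (0,4) (1,2) (1,3) (1,4) (2,2) (2,4)] -> total=10
Click 4 (1,2) count=2: revealed 0 new [(none)] -> total=10

Answer: ..###
..###
..###
.#...
.....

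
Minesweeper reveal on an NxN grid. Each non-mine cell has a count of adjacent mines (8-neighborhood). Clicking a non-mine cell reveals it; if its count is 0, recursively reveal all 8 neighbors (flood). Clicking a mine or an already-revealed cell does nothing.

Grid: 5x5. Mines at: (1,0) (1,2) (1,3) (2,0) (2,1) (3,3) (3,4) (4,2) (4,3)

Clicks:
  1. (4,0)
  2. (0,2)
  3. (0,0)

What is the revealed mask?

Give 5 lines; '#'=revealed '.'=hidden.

Answer: #.#..
.....
.....
##...
##...

Derivation:
Click 1 (4,0) count=0: revealed 4 new [(3,0) (3,1) (4,0) (4,1)] -> total=4
Click 2 (0,2) count=2: revealed 1 new [(0,2)] -> total=5
Click 3 (0,0) count=1: revealed 1 new [(0,0)] -> total=6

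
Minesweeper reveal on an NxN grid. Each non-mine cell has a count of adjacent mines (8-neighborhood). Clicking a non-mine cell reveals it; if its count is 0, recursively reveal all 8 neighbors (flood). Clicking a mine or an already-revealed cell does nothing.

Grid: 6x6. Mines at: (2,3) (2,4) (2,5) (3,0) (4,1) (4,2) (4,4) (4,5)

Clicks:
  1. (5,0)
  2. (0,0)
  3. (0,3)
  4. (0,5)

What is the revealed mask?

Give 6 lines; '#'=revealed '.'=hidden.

Answer: ######
######
###...
......
......
#.....

Derivation:
Click 1 (5,0) count=1: revealed 1 new [(5,0)] -> total=1
Click 2 (0,0) count=0: revealed 15 new [(0,0) (0,1) (0,2) (0,3) (0,4) (0,5) (1,0) (1,1) (1,2) (1,3) (1,4) (1,5) (2,0) (2,1) (2,2)] -> total=16
Click 3 (0,3) count=0: revealed 0 new [(none)] -> total=16
Click 4 (0,5) count=0: revealed 0 new [(none)] -> total=16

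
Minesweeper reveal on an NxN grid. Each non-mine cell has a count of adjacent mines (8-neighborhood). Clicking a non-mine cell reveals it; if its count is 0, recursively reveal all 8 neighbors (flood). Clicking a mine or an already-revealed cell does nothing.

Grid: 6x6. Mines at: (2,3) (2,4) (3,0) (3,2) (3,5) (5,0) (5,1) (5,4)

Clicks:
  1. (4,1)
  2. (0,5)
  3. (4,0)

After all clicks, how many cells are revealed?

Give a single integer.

Click 1 (4,1) count=4: revealed 1 new [(4,1)] -> total=1
Click 2 (0,5) count=0: revealed 15 new [(0,0) (0,1) (0,2) (0,3) (0,4) (0,5) (1,0) (1,1) (1,2) (1,3) (1,4) (1,5) (2,0) (2,1) (2,2)] -> total=16
Click 3 (4,0) count=3: revealed 1 new [(4,0)] -> total=17

Answer: 17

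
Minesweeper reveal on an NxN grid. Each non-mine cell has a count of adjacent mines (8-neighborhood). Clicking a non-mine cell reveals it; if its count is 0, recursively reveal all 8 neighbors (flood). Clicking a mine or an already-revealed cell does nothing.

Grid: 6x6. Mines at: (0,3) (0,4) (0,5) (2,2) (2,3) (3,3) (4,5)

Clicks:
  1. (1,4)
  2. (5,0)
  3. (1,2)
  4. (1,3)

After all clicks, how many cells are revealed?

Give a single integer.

Click 1 (1,4) count=4: revealed 1 new [(1,4)] -> total=1
Click 2 (5,0) count=0: revealed 21 new [(0,0) (0,1) (0,2) (1,0) (1,1) (1,2) (2,0) (2,1) (3,0) (3,1) (3,2) (4,0) (4,1) (4,2) (4,3) (4,4) (5,0) (5,1) (5,2) (5,3) (5,4)] -> total=22
Click 3 (1,2) count=3: revealed 0 new [(none)] -> total=22
Click 4 (1,3) count=4: revealed 1 new [(1,3)] -> total=23

Answer: 23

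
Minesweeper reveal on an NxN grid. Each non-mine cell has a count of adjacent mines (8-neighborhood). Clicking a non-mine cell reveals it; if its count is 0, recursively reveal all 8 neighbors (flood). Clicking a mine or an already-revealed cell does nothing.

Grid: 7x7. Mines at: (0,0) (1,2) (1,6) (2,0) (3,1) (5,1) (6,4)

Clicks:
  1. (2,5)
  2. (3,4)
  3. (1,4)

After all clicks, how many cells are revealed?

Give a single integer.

Answer: 28

Derivation:
Click 1 (2,5) count=1: revealed 1 new [(2,5)] -> total=1
Click 2 (3,4) count=0: revealed 27 new [(0,3) (0,4) (0,5) (1,3) (1,4) (1,5) (2,2) (2,3) (2,4) (2,6) (3,2) (3,3) (3,4) (3,5) (3,6) (4,2) (4,3) (4,4) (4,5) (4,6) (5,2) (5,3) (5,4) (5,5) (5,6) (6,5) (6,6)] -> total=28
Click 3 (1,4) count=0: revealed 0 new [(none)] -> total=28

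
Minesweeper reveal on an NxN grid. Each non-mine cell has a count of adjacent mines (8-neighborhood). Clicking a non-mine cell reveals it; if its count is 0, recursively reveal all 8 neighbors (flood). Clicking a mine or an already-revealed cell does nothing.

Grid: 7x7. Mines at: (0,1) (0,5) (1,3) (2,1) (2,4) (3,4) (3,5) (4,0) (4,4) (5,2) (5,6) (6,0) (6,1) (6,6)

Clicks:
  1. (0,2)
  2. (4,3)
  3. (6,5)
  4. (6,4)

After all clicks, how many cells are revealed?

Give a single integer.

Click 1 (0,2) count=2: revealed 1 new [(0,2)] -> total=1
Click 2 (4,3) count=3: revealed 1 new [(4,3)] -> total=2
Click 3 (6,5) count=2: revealed 1 new [(6,5)] -> total=3
Click 4 (6,4) count=0: revealed 5 new [(5,3) (5,4) (5,5) (6,3) (6,4)] -> total=8

Answer: 8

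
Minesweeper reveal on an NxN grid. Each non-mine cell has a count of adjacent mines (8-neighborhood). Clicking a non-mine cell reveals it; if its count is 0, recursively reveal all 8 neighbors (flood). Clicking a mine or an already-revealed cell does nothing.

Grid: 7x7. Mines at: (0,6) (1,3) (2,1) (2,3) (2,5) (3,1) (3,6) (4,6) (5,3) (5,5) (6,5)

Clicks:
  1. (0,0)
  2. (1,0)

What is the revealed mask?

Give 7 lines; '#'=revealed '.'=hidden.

Click 1 (0,0) count=0: revealed 6 new [(0,0) (0,1) (0,2) (1,0) (1,1) (1,2)] -> total=6
Click 2 (1,0) count=1: revealed 0 new [(none)] -> total=6

Answer: ###....
###....
.......
.......
.......
.......
.......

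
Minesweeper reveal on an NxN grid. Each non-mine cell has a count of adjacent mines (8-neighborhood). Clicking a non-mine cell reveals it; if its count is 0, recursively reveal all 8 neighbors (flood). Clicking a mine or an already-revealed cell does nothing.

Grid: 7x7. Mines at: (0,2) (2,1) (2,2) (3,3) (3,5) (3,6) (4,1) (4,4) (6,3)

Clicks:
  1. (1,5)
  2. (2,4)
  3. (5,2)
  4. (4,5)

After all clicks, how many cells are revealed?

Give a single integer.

Answer: 14

Derivation:
Click 1 (1,5) count=0: revealed 12 new [(0,3) (0,4) (0,5) (0,6) (1,3) (1,4) (1,5) (1,6) (2,3) (2,4) (2,5) (2,6)] -> total=12
Click 2 (2,4) count=2: revealed 0 new [(none)] -> total=12
Click 3 (5,2) count=2: revealed 1 new [(5,2)] -> total=13
Click 4 (4,5) count=3: revealed 1 new [(4,5)] -> total=14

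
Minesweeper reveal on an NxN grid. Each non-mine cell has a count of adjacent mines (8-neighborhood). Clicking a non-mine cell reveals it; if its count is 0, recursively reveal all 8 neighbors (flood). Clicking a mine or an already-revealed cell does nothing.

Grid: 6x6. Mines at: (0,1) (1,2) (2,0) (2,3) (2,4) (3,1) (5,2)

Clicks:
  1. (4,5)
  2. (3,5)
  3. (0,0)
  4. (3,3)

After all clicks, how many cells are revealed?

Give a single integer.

Click 1 (4,5) count=0: revealed 9 new [(3,3) (3,4) (3,5) (4,3) (4,4) (4,5) (5,3) (5,4) (5,5)] -> total=9
Click 2 (3,5) count=1: revealed 0 new [(none)] -> total=9
Click 3 (0,0) count=1: revealed 1 new [(0,0)] -> total=10
Click 4 (3,3) count=2: revealed 0 new [(none)] -> total=10

Answer: 10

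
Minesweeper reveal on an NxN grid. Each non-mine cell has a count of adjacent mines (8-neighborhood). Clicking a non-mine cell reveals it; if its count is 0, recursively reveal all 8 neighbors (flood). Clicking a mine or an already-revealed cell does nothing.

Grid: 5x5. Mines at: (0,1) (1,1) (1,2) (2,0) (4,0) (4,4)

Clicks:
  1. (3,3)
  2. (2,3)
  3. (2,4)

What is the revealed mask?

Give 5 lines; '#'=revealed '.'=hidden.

Answer: ...##
...##
...##
...##
.....

Derivation:
Click 1 (3,3) count=1: revealed 1 new [(3,3)] -> total=1
Click 2 (2,3) count=1: revealed 1 new [(2,3)] -> total=2
Click 3 (2,4) count=0: revealed 6 new [(0,3) (0,4) (1,3) (1,4) (2,4) (3,4)] -> total=8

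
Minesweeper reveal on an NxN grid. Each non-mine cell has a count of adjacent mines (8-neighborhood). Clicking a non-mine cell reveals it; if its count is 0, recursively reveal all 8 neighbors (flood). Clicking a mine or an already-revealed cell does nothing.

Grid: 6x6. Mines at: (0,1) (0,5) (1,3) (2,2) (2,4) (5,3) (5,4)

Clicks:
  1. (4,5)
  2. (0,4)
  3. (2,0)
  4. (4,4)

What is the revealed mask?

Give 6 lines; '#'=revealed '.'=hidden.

Click 1 (4,5) count=1: revealed 1 new [(4,5)] -> total=1
Click 2 (0,4) count=2: revealed 1 new [(0,4)] -> total=2
Click 3 (2,0) count=0: revealed 13 new [(1,0) (1,1) (2,0) (2,1) (3,0) (3,1) (3,2) (4,0) (4,1) (4,2) (5,0) (5,1) (5,2)] -> total=15
Click 4 (4,4) count=2: revealed 1 new [(4,4)] -> total=16

Answer: ....#.
##....
##....
###...
###.##
###...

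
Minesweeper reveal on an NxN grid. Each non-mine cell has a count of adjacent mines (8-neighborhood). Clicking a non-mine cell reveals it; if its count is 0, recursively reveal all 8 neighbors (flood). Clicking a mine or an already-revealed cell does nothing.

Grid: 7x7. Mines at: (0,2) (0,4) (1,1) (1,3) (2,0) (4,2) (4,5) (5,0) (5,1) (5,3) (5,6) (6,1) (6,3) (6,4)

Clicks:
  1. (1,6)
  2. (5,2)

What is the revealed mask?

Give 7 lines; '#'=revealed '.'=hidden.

Answer: .....##
....###
....###
....###
.......
..#....
.......

Derivation:
Click 1 (1,6) count=0: revealed 11 new [(0,5) (0,6) (1,4) (1,5) (1,6) (2,4) (2,5) (2,6) (3,4) (3,5) (3,6)] -> total=11
Click 2 (5,2) count=5: revealed 1 new [(5,2)] -> total=12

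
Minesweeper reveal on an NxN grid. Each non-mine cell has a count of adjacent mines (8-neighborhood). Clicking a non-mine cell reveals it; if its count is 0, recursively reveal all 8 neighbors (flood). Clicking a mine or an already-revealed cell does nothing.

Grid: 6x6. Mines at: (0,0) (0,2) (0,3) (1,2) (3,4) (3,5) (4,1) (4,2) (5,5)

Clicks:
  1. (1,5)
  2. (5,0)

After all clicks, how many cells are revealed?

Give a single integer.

Answer: 7

Derivation:
Click 1 (1,5) count=0: revealed 6 new [(0,4) (0,5) (1,4) (1,5) (2,4) (2,5)] -> total=6
Click 2 (5,0) count=1: revealed 1 new [(5,0)] -> total=7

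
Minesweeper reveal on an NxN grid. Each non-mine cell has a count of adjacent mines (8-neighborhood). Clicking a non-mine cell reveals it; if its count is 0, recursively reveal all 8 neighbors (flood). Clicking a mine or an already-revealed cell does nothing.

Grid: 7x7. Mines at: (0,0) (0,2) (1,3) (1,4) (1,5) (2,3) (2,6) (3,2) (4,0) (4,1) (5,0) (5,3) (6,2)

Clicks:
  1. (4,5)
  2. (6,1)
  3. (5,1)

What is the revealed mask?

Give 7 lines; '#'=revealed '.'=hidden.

Click 1 (4,5) count=0: revealed 12 new [(3,4) (3,5) (3,6) (4,4) (4,5) (4,6) (5,4) (5,5) (5,6) (6,4) (6,5) (6,6)] -> total=12
Click 2 (6,1) count=2: revealed 1 new [(6,1)] -> total=13
Click 3 (5,1) count=4: revealed 1 new [(5,1)] -> total=14

Answer: .......
.......
.......
....###
....###
.#..###
.#..###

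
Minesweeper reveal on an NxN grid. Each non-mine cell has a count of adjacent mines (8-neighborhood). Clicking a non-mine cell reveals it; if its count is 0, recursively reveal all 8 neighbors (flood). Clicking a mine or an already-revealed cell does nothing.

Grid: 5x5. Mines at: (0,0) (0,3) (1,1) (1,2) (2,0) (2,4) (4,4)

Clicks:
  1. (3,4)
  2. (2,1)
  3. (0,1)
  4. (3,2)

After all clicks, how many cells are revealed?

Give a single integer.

Click 1 (3,4) count=2: revealed 1 new [(3,4)] -> total=1
Click 2 (2,1) count=3: revealed 1 new [(2,1)] -> total=2
Click 3 (0,1) count=3: revealed 1 new [(0,1)] -> total=3
Click 4 (3,2) count=0: revealed 10 new [(2,2) (2,3) (3,0) (3,1) (3,2) (3,3) (4,0) (4,1) (4,2) (4,3)] -> total=13

Answer: 13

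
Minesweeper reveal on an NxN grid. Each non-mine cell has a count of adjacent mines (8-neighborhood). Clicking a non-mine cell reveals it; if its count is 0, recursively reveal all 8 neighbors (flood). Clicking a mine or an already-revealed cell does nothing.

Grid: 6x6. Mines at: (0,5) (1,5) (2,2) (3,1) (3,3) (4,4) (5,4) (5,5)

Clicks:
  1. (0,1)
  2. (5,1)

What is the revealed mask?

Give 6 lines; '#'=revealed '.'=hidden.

Click 1 (0,1) count=0: revealed 12 new [(0,0) (0,1) (0,2) (0,3) (0,4) (1,0) (1,1) (1,2) (1,3) (1,4) (2,0) (2,1)] -> total=12
Click 2 (5,1) count=0: revealed 8 new [(4,0) (4,1) (4,2) (4,3) (5,0) (5,1) (5,2) (5,3)] -> total=20

Answer: #####.
#####.
##....
......
####..
####..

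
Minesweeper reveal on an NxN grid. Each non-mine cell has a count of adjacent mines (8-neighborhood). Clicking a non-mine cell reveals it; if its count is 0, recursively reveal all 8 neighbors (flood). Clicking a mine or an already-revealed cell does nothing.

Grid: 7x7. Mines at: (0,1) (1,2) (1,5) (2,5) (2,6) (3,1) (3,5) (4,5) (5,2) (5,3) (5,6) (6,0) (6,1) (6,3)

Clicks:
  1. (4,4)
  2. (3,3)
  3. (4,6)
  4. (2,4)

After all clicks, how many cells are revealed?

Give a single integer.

Click 1 (4,4) count=3: revealed 1 new [(4,4)] -> total=1
Click 2 (3,3) count=0: revealed 8 new [(2,2) (2,3) (2,4) (3,2) (3,3) (3,4) (4,2) (4,3)] -> total=9
Click 3 (4,6) count=3: revealed 1 new [(4,6)] -> total=10
Click 4 (2,4) count=3: revealed 0 new [(none)] -> total=10

Answer: 10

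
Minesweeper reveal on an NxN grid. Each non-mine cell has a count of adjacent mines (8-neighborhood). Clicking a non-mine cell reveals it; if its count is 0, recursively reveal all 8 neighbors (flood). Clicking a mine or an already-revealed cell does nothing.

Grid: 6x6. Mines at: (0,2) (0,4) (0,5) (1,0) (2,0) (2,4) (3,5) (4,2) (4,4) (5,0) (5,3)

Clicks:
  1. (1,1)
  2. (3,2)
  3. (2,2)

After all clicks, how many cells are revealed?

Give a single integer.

Answer: 9

Derivation:
Click 1 (1,1) count=3: revealed 1 new [(1,1)] -> total=1
Click 2 (3,2) count=1: revealed 1 new [(3,2)] -> total=2
Click 3 (2,2) count=0: revealed 7 new [(1,2) (1,3) (2,1) (2,2) (2,3) (3,1) (3,3)] -> total=9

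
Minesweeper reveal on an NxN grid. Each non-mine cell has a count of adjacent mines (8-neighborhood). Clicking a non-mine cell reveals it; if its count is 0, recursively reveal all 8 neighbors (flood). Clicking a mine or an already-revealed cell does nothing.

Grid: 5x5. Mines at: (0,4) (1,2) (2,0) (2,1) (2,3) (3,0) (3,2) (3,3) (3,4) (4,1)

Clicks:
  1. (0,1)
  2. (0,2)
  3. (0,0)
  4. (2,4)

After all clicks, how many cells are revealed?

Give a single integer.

Answer: 6

Derivation:
Click 1 (0,1) count=1: revealed 1 new [(0,1)] -> total=1
Click 2 (0,2) count=1: revealed 1 new [(0,2)] -> total=2
Click 3 (0,0) count=0: revealed 3 new [(0,0) (1,0) (1,1)] -> total=5
Click 4 (2,4) count=3: revealed 1 new [(2,4)] -> total=6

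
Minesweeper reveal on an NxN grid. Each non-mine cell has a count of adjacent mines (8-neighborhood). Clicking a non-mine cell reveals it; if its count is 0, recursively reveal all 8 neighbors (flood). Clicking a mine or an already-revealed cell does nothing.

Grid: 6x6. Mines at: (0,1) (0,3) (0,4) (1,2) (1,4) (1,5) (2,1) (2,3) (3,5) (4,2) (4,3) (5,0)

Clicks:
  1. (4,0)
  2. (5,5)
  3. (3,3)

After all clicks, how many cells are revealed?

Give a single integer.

Click 1 (4,0) count=1: revealed 1 new [(4,0)] -> total=1
Click 2 (5,5) count=0: revealed 4 new [(4,4) (4,5) (5,4) (5,5)] -> total=5
Click 3 (3,3) count=3: revealed 1 new [(3,3)] -> total=6

Answer: 6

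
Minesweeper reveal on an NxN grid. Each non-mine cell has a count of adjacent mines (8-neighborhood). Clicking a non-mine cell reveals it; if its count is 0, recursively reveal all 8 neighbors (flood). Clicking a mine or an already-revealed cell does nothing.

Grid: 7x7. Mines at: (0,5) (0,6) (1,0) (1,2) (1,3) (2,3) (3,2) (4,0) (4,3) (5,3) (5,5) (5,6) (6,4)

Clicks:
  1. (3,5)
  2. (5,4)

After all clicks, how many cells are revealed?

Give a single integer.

Click 1 (3,5) count=0: revealed 12 new [(1,4) (1,5) (1,6) (2,4) (2,5) (2,6) (3,4) (3,5) (3,6) (4,4) (4,5) (4,6)] -> total=12
Click 2 (5,4) count=4: revealed 1 new [(5,4)] -> total=13

Answer: 13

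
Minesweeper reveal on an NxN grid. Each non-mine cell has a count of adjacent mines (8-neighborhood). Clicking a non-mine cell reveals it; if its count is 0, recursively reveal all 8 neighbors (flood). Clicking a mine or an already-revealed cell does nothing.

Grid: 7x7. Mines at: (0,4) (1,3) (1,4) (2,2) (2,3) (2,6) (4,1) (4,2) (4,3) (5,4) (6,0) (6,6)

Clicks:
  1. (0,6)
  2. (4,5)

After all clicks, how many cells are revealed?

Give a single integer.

Answer: 5

Derivation:
Click 1 (0,6) count=0: revealed 4 new [(0,5) (0,6) (1,5) (1,6)] -> total=4
Click 2 (4,5) count=1: revealed 1 new [(4,5)] -> total=5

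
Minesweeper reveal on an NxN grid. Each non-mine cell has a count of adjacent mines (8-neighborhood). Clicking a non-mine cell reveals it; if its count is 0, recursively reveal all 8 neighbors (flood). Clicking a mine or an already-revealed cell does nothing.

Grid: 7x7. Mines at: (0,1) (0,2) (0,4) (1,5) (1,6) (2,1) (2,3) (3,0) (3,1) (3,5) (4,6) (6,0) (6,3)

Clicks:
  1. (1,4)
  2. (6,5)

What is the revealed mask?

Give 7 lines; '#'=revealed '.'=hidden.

Answer: .......
....#..
.......
.......
.......
....###
....###

Derivation:
Click 1 (1,4) count=3: revealed 1 new [(1,4)] -> total=1
Click 2 (6,5) count=0: revealed 6 new [(5,4) (5,5) (5,6) (6,4) (6,5) (6,6)] -> total=7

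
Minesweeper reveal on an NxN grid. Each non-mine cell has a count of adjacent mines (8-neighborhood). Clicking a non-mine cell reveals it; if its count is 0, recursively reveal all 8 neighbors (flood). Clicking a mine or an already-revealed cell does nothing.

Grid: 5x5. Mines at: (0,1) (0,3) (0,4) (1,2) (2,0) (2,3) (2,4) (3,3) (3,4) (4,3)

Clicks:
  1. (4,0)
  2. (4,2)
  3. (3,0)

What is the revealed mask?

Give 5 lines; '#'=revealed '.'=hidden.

Click 1 (4,0) count=0: revealed 6 new [(3,0) (3,1) (3,2) (4,0) (4,1) (4,2)] -> total=6
Click 2 (4,2) count=2: revealed 0 new [(none)] -> total=6
Click 3 (3,0) count=1: revealed 0 new [(none)] -> total=6

Answer: .....
.....
.....
###..
###..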